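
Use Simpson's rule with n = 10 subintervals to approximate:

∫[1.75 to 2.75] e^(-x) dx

f(x) = e^(-x)
a = 1.75, b = 2.75, n = 10
h = (b - a)/n = 0.100000

Simpson's rule: (h/3)[f(x₀) + 4f(x₁) + 2f(x₂) + ... + f(xₙ)]

x_0 = 1.7500, f(x_0) = 0.173774, coefficient = 1
x_1 = 1.8500, f(x_1) = 0.157237, coefficient = 4
x_2 = 1.9500, f(x_2) = 0.142274, coefficient = 2
x_3 = 2.0500, f(x_3) = 0.128735, coefficient = 4
x_4 = 2.1500, f(x_4) = 0.116484, coefficient = 2
x_5 = 2.2500, f(x_5) = 0.105399, coefficient = 4
x_6 = 2.3500, f(x_6) = 0.095369, coefficient = 2
x_7 = 2.4500, f(x_7) = 0.086294, coefficient = 4
x_8 = 2.5500, f(x_8) = 0.078082, coefficient = 2
x_9 = 2.6500, f(x_9) = 0.070651, coefficient = 4
x_10 = 2.7500, f(x_10) = 0.063928, coefficient = 1

I ≈ (0.100000/3) × 3.295384 = 0.109846
Exact value: 0.109846
Error: 0.000000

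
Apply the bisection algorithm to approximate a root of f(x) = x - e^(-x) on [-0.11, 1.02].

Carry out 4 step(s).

f(x) = x - e^(-x)
Initial interval: [-0.11, 1.02]

Iteration 1:
  c_1 = (-0.110000 + 1.020000)/2 = 0.455000
  f(c_1) = f(0.455000) = -0.179448
  f(a) × f(c) ≥ 0, new interval: [0.455000, 1.020000]
Iteration 2:
  c_2 = (0.455000 + 1.020000)/2 = 0.737500
  f(c_2) = f(0.737500) = 0.259192
  f(a) × f(c) < 0, new interval: [0.455000, 0.737500]
Iteration 3:
  c_3 = (0.455000 + 0.737500)/2 = 0.596250
  f(c_3) = f(0.596250) = 0.045376
  f(a) × f(c) < 0, new interval: [0.455000, 0.596250]
Iteration 4:
  c_4 = (0.455000 + 0.596250)/2 = 0.525625
  f(c_4) = f(0.525625) = -0.065561
  f(a) × f(c) ≥ 0, new interval: [0.525625, 0.596250]

After 4 iteration(s), the approximation is c_4 = 0.525625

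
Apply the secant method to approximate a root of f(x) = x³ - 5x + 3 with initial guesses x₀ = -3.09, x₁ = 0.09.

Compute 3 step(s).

f(x) = x³ - 5x + 3
x₀ = -3.09, x₁ = 0.09

Secant formula: x_{n+1} = x_n - f(x_n)(x_n - x_{n-1})/(f(x_n) - f(x_{n-1}))

Iteration 1:
  f(-3.090000) = -11.053629
  f(0.090000) = 2.550729
  x_2 = 0.090000 - 2.550729×(0.090000 - (-3.090000))/(2.550729 - (-11.053629))
       = -0.506229
Iteration 2:
  f(0.090000) = 2.550729
  f(-0.506229) = 5.401417
  x_3 = -0.506229 - 5.401417×(-0.506229 - 0.090000)/(5.401417 - 2.550729)
       = 0.623492
Iteration 3:
  f(-0.506229) = 5.401417
  f(0.623492) = 0.124917
  x_4 = 0.623492 - 0.124917×(0.623492 - (-0.506229))/(0.124917 - 5.401417)
       = 0.650237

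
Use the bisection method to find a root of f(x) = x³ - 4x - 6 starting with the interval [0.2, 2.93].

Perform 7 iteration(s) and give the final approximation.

f(x) = x³ - 4x - 6
Initial interval: [0.2, 2.93]

Iteration 1:
  c_1 = (0.200000 + 2.930000)/2 = 1.565000
  f(c_1) = f(1.565000) = -8.426963
  f(a) × f(c) ≥ 0, new interval: [1.565000, 2.930000]
Iteration 2:
  c_2 = (1.565000 + 2.930000)/2 = 2.247500
  f(c_2) = f(2.247500) = -3.637302
  f(a) × f(c) ≥ 0, new interval: [2.247500, 2.930000]
Iteration 3:
  c_3 = (2.247500 + 2.930000)/2 = 2.588750
  f(c_3) = f(2.588750) = 0.993836
  f(a) × f(c) < 0, new interval: [2.247500, 2.588750]
Iteration 4:
  c_4 = (2.247500 + 2.588750)/2 = 2.418125
  f(c_4) = f(2.418125) = -1.532929
  f(a) × f(c) ≥ 0, new interval: [2.418125, 2.588750]
Iteration 5:
  c_5 = (2.418125 + 2.588750)/2 = 2.503437
  f(c_5) = f(2.503437) = -0.324208
  f(a) × f(c) ≥ 0, new interval: [2.503437, 2.588750]
Iteration 6:
  c_6 = (2.503437 + 2.588750)/2 = 2.546094
  f(c_6) = f(2.546094) = 0.320915
  f(a) × f(c) < 0, new interval: [2.503437, 2.546094]
Iteration 7:
  c_7 = (2.503437 + 2.546094)/2 = 2.524766
  f(c_7) = f(2.524766) = -0.005092
  f(a) × f(c) ≥ 0, new interval: [2.524766, 2.546094]

After 7 iteration(s), the approximation is c_7 = 2.524766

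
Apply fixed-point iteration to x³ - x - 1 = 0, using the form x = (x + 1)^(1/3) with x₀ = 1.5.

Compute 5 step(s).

Equation: x³ - x - 1 = 0
Fixed-point form: x = (x + 1)^(1/3)
x₀ = 1.5

x_1 = g(1.500000) = 1.357209
x_2 = g(1.357209) = 1.330861
x_3 = g(1.330861) = 1.325884
x_4 = g(1.325884) = 1.324939
x_5 = g(1.324939) = 1.324760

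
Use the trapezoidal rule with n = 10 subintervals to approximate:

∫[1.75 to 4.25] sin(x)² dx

f(x) = sin(x)²
a = 1.75, b = 4.25, n = 10
h = (b - a)/n = 0.250000

Trapezoidal rule: (h/2)[f(x₀) + 2f(x₁) + 2f(x₂) + ... + f(xₙ)]

x_0 = 1.7500, f(x_0) = 0.968228, coefficient = 1
x_1 = 2.0000, f(x_1) = 0.826822, coefficient = 2
x_2 = 2.2500, f(x_2) = 0.605398, coefficient = 2
x_3 = 2.5000, f(x_3) = 0.358169, coefficient = 2
x_4 = 2.7500, f(x_4) = 0.145665, coefficient = 2
x_5 = 3.0000, f(x_5) = 0.019915, coefficient = 2
x_6 = 3.2500, f(x_6) = 0.011706, coefficient = 2
x_7 = 3.5000, f(x_7) = 0.123049, coefficient = 2
x_8 = 3.7500, f(x_8) = 0.326682, coefficient = 2
x_9 = 4.0000, f(x_9) = 0.572750, coefficient = 2
x_10 = 4.2500, f(x_10) = 0.801006, coefficient = 1

I ≈ (0.250000/2) × 7.749546 = 0.968693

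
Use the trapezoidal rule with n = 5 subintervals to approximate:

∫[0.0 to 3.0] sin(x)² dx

f(x) = sin(x)²
a = 0.0, b = 3.0, n = 5
h = (b - a)/n = 0.600000

Trapezoidal rule: (h/2)[f(x₀) + 2f(x₁) + 2f(x₂) + ... + f(xₙ)]

x_0 = 0.0000, f(x_0) = 0.000000, coefficient = 1
x_1 = 0.6000, f(x_1) = 0.318821, coefficient = 2
x_2 = 1.2000, f(x_2) = 0.868697, coefficient = 2
x_3 = 1.8000, f(x_3) = 0.948379, coefficient = 2
x_4 = 2.4000, f(x_4) = 0.456251, coefficient = 2
x_5 = 3.0000, f(x_5) = 0.019915, coefficient = 1

I ≈ (0.600000/2) × 5.204210 = 1.561263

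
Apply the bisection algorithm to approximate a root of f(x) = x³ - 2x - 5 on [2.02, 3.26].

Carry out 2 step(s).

f(x) = x³ - 2x - 5
Initial interval: [2.02, 3.26]

Iteration 1:
  c_1 = (2.020000 + 3.260000)/2 = 2.640000
  f(c_1) = f(2.640000) = 8.119744
  f(a) × f(c) < 0, new interval: [2.020000, 2.640000]
Iteration 2:
  c_2 = (2.020000 + 2.640000)/2 = 2.330000
  f(c_2) = f(2.330000) = 2.989337
  f(a) × f(c) < 0, new interval: [2.020000, 2.330000]

After 2 iteration(s), the approximation is c_2 = 2.330000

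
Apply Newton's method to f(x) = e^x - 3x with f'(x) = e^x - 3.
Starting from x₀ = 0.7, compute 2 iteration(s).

f(x) = e^x - 3x
f'(x) = e^x - 3
x₀ = 0.7

Newton-Raphson formula: x_{n+1} = x_n - f(x_n)/f'(x_n)

Iteration 1:
  f(0.700000) = -0.086247
  f'(0.700000) = -0.986247
  x_1 = 0.700000 - (-0.086247)/(-0.986247) = 0.612550
Iteration 2:
  f(0.612550) = 0.007480
  f'(0.612550) = -1.154869
  x_2 = 0.612550 - 0.007480/(-1.154869) = 0.619027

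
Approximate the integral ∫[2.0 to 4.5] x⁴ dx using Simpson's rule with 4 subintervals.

f(x) = x⁴
a = 2.0, b = 4.5, n = 4
h = (b - a)/n = 0.625000

Simpson's rule: (h/3)[f(x₀) + 4f(x₁) + 2f(x₂) + ... + f(xₙ)]

x_0 = 2.0000, f(x_0) = 16.000000, coefficient = 1
x_1 = 2.6250, f(x_1) = 47.480713, coefficient = 4
x_2 = 3.2500, f(x_2) = 111.566406, coefficient = 2
x_3 = 3.8750, f(x_3) = 225.468994, coefficient = 4
x_4 = 4.5000, f(x_4) = 410.062500, coefficient = 1

I ≈ (0.625000/3) × 1740.994141 = 362.707113
Exact value: 362.656250
Error: 0.050863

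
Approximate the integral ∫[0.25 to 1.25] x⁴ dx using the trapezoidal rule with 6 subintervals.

f(x) = x⁴
a = 0.25, b = 1.25, n = 6
h = (b - a)/n = 0.166667

Trapezoidal rule: (h/2)[f(x₀) + 2f(x₁) + 2f(x₂) + ... + f(xₙ)]

x_0 = 0.2500, f(x_0) = 0.003906, coefficient = 1
x_1 = 0.4167, f(x_1) = 0.030141, coefficient = 2
x_2 = 0.5833, f(x_2) = 0.115789, coefficient = 2
x_3 = 0.7500, f(x_3) = 0.316406, coefficient = 2
x_4 = 0.9167, f(x_4) = 0.706067, coefficient = 2
x_5 = 1.0833, f(x_5) = 1.377363, coefficient = 2
x_6 = 1.2500, f(x_6) = 2.441406, coefficient = 1

I ≈ (0.166667/2) × 7.536844 = 0.628070
Exact value: 0.610156
Error: 0.017914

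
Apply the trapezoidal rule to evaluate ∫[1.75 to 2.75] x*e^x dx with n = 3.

f(x) = x*e^x
a = 1.75, b = 2.75, n = 3
h = (b - a)/n = 0.333333

Trapezoidal rule: (h/2)[f(x₀) + 2f(x₁) + 2f(x₂) + ... + f(xₙ)]

x_0 = 1.7500, f(x_0) = 10.070555, coefficient = 1
x_1 = 2.0833, f(x_1) = 16.731656, coefficient = 2
x_2 = 2.4167, f(x_2) = 27.087053, coefficient = 2
x_3 = 2.7500, f(x_3) = 43.017238, coefficient = 1

I ≈ (0.333333/2) × 140.725210 = 23.454202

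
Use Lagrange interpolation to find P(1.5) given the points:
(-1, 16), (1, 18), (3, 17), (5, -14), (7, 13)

Lagrange interpolation formula:
P(x) = Σ yᵢ × Lᵢ(x)
where Lᵢ(x) = Π_{j≠i} (x - xⱼ)/(xᵢ - xⱼ)

L_0(1.5) = (1.5 - 1)/(-1 - 1) × (1.5 - 3)/(-1 - 3) × (1.5 - 5)/(-1 - 5) × (1.5 - 7)/(-1 - 7) = -0.037598
L_1(1.5) = (1.5 - (-1))/(1 - (-1)) × (1.5 - 3)/(1 - 3) × (1.5 - 5)/(1 - 5) × (1.5 - 7)/(1 - 7) = 0.751953
L_2(1.5) = (1.5 - (-1))/(3 - (-1)) × (1.5 - 1)/(3 - 1) × (1.5 - 5)/(3 - 5) × (1.5 - 7)/(3 - 7) = 0.375977
L_3(1.5) = (1.5 - (-1))/(5 - (-1)) × (1.5 - 1)/(5 - 1) × (1.5 - 3)/(5 - 3) × (1.5 - 7)/(5 - 7) = -0.107422
L_4(1.5) = (1.5 - (-1))/(7 - (-1)) × (1.5 - 1)/(7 - 1) × (1.5 - 3)/(7 - 3) × (1.5 - 5)/(7 - 5) = 0.017090

P(1.5) = 16×L_0(1.5) + 18×L_1(1.5) + 17×L_2(1.5) + (-14)×L_3(1.5) + 13×L_4(1.5)
P(1.5) = 21.051270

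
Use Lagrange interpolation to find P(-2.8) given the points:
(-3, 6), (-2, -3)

Lagrange interpolation formula:
P(x) = Σ yᵢ × Lᵢ(x)
where Lᵢ(x) = Π_{j≠i} (x - xⱼ)/(xᵢ - xⱼ)

L_0(-2.8) = (-2.8 - (-2))/(-3 - (-2)) = 0.800000
L_1(-2.8) = (-2.8 - (-3))/(-2 - (-3)) = 0.200000

P(-2.8) = 6×L_0(-2.8) + (-3)×L_1(-2.8)
P(-2.8) = 4.200000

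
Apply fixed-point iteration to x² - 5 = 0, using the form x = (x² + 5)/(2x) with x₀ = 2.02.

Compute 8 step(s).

Equation: x² - 5 = 0
Fixed-point form: x = (x² + 5)/(2x)
x₀ = 2.02

x_1 = g(2.020000) = 2.247624
x_2 = g(2.247624) = 2.236098
x_3 = g(2.236098) = 2.236068
x_4 = g(2.236068) = 2.236068
x_5 = g(2.236068) = 2.236068
x_6 = g(2.236068) = 2.236068
x_7 = g(2.236068) = 2.236068
x_8 = g(2.236068) = 2.236068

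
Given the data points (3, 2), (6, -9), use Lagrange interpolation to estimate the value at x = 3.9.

Lagrange interpolation formula:
P(x) = Σ yᵢ × Lᵢ(x)
where Lᵢ(x) = Π_{j≠i} (x - xⱼ)/(xᵢ - xⱼ)

L_0(3.9) = (3.9 - 6)/(3 - 6) = 0.700000
L_1(3.9) = (3.9 - 3)/(6 - 3) = 0.300000

P(3.9) = 2×L_0(3.9) + (-9)×L_1(3.9)
P(3.9) = -1.300000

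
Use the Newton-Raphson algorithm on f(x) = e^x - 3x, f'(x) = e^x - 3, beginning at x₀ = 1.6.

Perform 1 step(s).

f(x) = e^x - 3x
f'(x) = e^x - 3
x₀ = 1.6

Newton-Raphson formula: x_{n+1} = x_n - f(x_n)/f'(x_n)

Iteration 1:
  f(1.600000) = 0.153032
  f'(1.600000) = 1.953032
  x_1 = 1.600000 - 0.153032/1.953032 = 1.521644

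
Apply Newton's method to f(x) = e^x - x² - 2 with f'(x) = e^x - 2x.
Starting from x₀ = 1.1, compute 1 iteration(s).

f(x) = e^x - x² - 2
f'(x) = e^x - 2x
x₀ = 1.1

Newton-Raphson formula: x_{n+1} = x_n - f(x_n)/f'(x_n)

Iteration 1:
  f(1.100000) = -0.205834
  f'(1.100000) = 0.804166
  x_1 = 1.100000 - (-0.205834)/0.804166 = 1.355960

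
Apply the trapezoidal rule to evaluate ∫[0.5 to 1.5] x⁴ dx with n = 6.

f(x) = x⁴
a = 0.5, b = 1.5, n = 6
h = (b - a)/n = 0.166667

Trapezoidal rule: (h/2)[f(x₀) + 2f(x₁) + 2f(x₂) + ... + f(xₙ)]

x_0 = 0.5000, f(x_0) = 0.062500, coefficient = 1
x_1 = 0.6667, f(x_1) = 0.197531, coefficient = 2
x_2 = 0.8333, f(x_2) = 0.482253, coefficient = 2
x_3 = 1.0000, f(x_3) = 1.000000, coefficient = 2
x_4 = 1.1667, f(x_4) = 1.852623, coefficient = 2
x_5 = 1.3333, f(x_5) = 3.160494, coefficient = 2
x_6 = 1.5000, f(x_6) = 5.062500, coefficient = 1

I ≈ (0.166667/2) × 18.510802 = 1.542567
Exact value: 1.512500
Error: 0.030067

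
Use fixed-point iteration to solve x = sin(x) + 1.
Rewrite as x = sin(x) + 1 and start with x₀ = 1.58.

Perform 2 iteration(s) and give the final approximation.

Equation: x = sin(x) + 1
Fixed-point form: x = sin(x) + 1
x₀ = 1.58

x_1 = g(1.580000) = 1.999958
x_2 = g(1.999958) = 1.909315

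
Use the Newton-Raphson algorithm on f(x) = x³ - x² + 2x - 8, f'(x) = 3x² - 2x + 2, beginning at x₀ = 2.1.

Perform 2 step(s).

f(x) = x³ - x² + 2x - 8
f'(x) = 3x² - 2x + 2
x₀ = 2.1

Newton-Raphson formula: x_{n+1} = x_n - f(x_n)/f'(x_n)

Iteration 1:
  f(2.100000) = 1.051000
  f'(2.100000) = 11.030000
  x_1 = 2.100000 - 1.051000/11.030000 = 2.004714
Iteration 2:
  f(2.004714) = 0.047255
  f'(2.004714) = 10.047211
  x_2 = 2.004714 - 0.047255/10.047211 = 2.000011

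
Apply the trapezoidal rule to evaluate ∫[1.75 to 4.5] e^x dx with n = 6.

f(x) = e^x
a = 1.75, b = 4.5, n = 6
h = (b - a)/n = 0.458333

Trapezoidal rule: (h/2)[f(x₀) + 2f(x₁) + 2f(x₂) + ... + f(xₙ)]

x_0 = 1.7500, f(x_0) = 5.754603, coefficient = 1
x_1 = 2.2083, f(x_1) = 9.100536, coefficient = 2
x_2 = 2.6667, f(x_2) = 14.391916, coefficient = 2
x_3 = 3.1250, f(x_3) = 22.759895, coefficient = 2
x_4 = 3.5833, f(x_4) = 35.993319, coefficient = 2
x_5 = 4.0417, f(x_5) = 56.921132, coefficient = 2
x_6 = 4.5000, f(x_6) = 90.017131, coefficient = 1

I ≈ (0.458333/2) × 374.105331 = 85.732472
Exact value: 84.262529
Error: 1.469943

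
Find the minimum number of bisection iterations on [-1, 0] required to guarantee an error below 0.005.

We need (b-a)/2^n ≤ 0.005
(0 - (-1))/2^n ≤ 0.005
1/2^n ≤ 0.005
2^n ≥ 200
n ≥ log₂(200) = 7.64
n ≥ 8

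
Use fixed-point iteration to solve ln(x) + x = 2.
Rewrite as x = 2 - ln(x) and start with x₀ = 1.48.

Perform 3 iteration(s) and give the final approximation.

Equation: ln(x) + x = 2
Fixed-point form: x = 2 - ln(x)
x₀ = 1.48

x_1 = g(1.480000) = 1.607958
x_2 = g(1.607958) = 1.525035
x_3 = g(1.525035) = 1.577983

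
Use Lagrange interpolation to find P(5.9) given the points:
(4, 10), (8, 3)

Lagrange interpolation formula:
P(x) = Σ yᵢ × Lᵢ(x)
where Lᵢ(x) = Π_{j≠i} (x - xⱼ)/(xᵢ - xⱼ)

L_0(5.9) = (5.9 - 8)/(4 - 8) = 0.525000
L_1(5.9) = (5.9 - 4)/(8 - 4) = 0.475000

P(5.9) = 10×L_0(5.9) + 3×L_1(5.9)
P(5.9) = 6.675000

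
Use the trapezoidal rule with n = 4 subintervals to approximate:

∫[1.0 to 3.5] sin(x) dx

f(x) = sin(x)
a = 1.0, b = 3.5, n = 4
h = (b - a)/n = 0.625000

Trapezoidal rule: (h/2)[f(x₀) + 2f(x₁) + 2f(x₂) + ... + f(xₙ)]

x_0 = 1.0000, f(x_0) = 0.841471, coefficient = 1
x_1 = 1.6250, f(x_1) = 0.998531, coefficient = 2
x_2 = 2.2500, f(x_2) = 0.778073, coefficient = 2
x_3 = 2.8750, f(x_3) = 0.263446, coefficient = 2
x_4 = 3.5000, f(x_4) = -0.350783, coefficient = 1

I ≈ (0.625000/2) × 4.570789 = 1.428372
Exact value: 1.476759
Error: 0.048387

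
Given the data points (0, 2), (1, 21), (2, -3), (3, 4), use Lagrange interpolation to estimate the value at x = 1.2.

Lagrange interpolation formula:
P(x) = Σ yᵢ × Lᵢ(x)
where Lᵢ(x) = Π_{j≠i} (x - xⱼ)/(xᵢ - xⱼ)

L_0(1.2) = (1.2 - 1)/(0 - 1) × (1.2 - 2)/(0 - 2) × (1.2 - 3)/(0 - 3) = -0.048000
L_1(1.2) = (1.2 - 0)/(1 - 0) × (1.2 - 2)/(1 - 2) × (1.2 - 3)/(1 - 3) = 0.864000
L_2(1.2) = (1.2 - 0)/(2 - 0) × (1.2 - 1)/(2 - 1) × (1.2 - 3)/(2 - 3) = 0.216000
L_3(1.2) = (1.2 - 0)/(3 - 0) × (1.2 - 1)/(3 - 1) × (1.2 - 2)/(3 - 2) = -0.032000

P(1.2) = 2×L_0(1.2) + 21×L_1(1.2) + (-3)×L_2(1.2) + 4×L_3(1.2)
P(1.2) = 17.272000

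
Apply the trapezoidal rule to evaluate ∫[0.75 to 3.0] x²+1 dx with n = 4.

f(x) = x²+1
a = 0.75, b = 3.0, n = 4
h = (b - a)/n = 0.562500

Trapezoidal rule: (h/2)[f(x₀) + 2f(x₁) + 2f(x₂) + ... + f(xₙ)]

x_0 = 0.7500, f(x_0) = 1.562500, coefficient = 1
x_1 = 1.3125, f(x_1) = 2.722656, coefficient = 2
x_2 = 1.8750, f(x_2) = 4.515625, coefficient = 2
x_3 = 2.4375, f(x_3) = 6.941406, coefficient = 2
x_4 = 3.0000, f(x_4) = 10.000000, coefficient = 1

I ≈ (0.562500/2) × 39.921875 = 11.228027
Exact value: 11.109375
Error: 0.118652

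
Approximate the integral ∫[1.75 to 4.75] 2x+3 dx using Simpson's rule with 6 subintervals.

f(x) = 2x+3
a = 1.75, b = 4.75, n = 6
h = (b - a)/n = 0.500000

Simpson's rule: (h/3)[f(x₀) + 4f(x₁) + 2f(x₂) + ... + f(xₙ)]

x_0 = 1.7500, f(x_0) = 6.500000, coefficient = 1
x_1 = 2.2500, f(x_1) = 7.500000, coefficient = 4
x_2 = 2.7500, f(x_2) = 8.500000, coefficient = 2
x_3 = 3.2500, f(x_3) = 9.500000, coefficient = 4
x_4 = 3.7500, f(x_4) = 10.500000, coefficient = 2
x_5 = 4.2500, f(x_5) = 11.500000, coefficient = 4
x_6 = 4.7500, f(x_6) = 12.500000, coefficient = 1

I ≈ (0.500000/3) × 171.000000 = 28.500000
Exact value: 28.500000
Error: 0.000000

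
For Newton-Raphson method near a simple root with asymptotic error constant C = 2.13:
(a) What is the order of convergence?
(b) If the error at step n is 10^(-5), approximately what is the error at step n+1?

(a) Newton-Raphson has quadratic (order 2) convergence near simple roots.
    This means |e_{n+1}| ≈ C|e_n|².

(b) With |e_n| = 10^(-5) and C = 2.13:
    |e_{n+1}| ≈ 2.13 × (10^(-5))² = 2.13 × 10^(-10)

(a) 2 (quadratic); (b) |e_{n+1}| ≈ 2.130e-10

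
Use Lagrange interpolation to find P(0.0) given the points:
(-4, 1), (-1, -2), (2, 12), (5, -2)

Lagrange interpolation formula:
P(x) = Σ yᵢ × Lᵢ(x)
where Lᵢ(x) = Π_{j≠i} (x - xⱼ)/(xᵢ - xⱼ)

L_0(0.0) = (0.0 - (-1))/(-4 - (-1)) × (0.0 - 2)/(-4 - 2) × (0.0 - 5)/(-4 - 5) = -0.061728
L_1(0.0) = (0.0 - (-4))/(-1 - (-4)) × (0.0 - 2)/(-1 - 2) × (0.0 - 5)/(-1 - 5) = 0.740741
L_2(0.0) = (0.0 - (-4))/(2 - (-4)) × (0.0 - (-1))/(2 - (-1)) × (0.0 - 5)/(2 - 5) = 0.370370
L_3(0.0) = (0.0 - (-4))/(5 - (-4)) × (0.0 - (-1))/(5 - (-1)) × (0.0 - 2)/(5 - 2) = -0.049383

P(0.0) = 1×L_0(0.0) + (-2)×L_1(0.0) + 12×L_2(0.0) + (-2)×L_3(0.0)
P(0.0) = 3.000000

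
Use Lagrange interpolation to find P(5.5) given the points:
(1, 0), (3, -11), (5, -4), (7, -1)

Lagrange interpolation formula:
P(x) = Σ yᵢ × Lᵢ(x)
where Lᵢ(x) = Π_{j≠i} (x - xⱼ)/(xᵢ - xⱼ)

L_0(5.5) = (5.5 - 3)/(1 - 3) × (5.5 - 5)/(1 - 5) × (5.5 - 7)/(1 - 7) = 0.039062
L_1(5.5) = (5.5 - 1)/(3 - 1) × (5.5 - 5)/(3 - 5) × (5.5 - 7)/(3 - 7) = -0.210938
L_2(5.5) = (5.5 - 1)/(5 - 1) × (5.5 - 3)/(5 - 3) × (5.5 - 7)/(5 - 7) = 1.054688
L_3(5.5) = (5.5 - 1)/(7 - 1) × (5.5 - 3)/(7 - 3) × (5.5 - 5)/(7 - 5) = 0.117188

P(5.5) = 0×L_0(5.5) + (-11)×L_1(5.5) + (-4)×L_2(5.5) + (-1)×L_3(5.5)
P(5.5) = -2.015625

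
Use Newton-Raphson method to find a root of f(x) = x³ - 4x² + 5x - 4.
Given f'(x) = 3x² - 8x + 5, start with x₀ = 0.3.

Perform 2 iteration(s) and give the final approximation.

f(x) = x³ - 4x² + 5x - 4
f'(x) = 3x² - 8x + 5
x₀ = 0.3

Newton-Raphson formula: x_{n+1} = x_n - f(x_n)/f'(x_n)

Iteration 1:
  f(0.300000) = -2.833000
  f'(0.300000) = 2.870000
  x_1 = 0.300000 - (-2.833000)/2.870000 = 1.287108
Iteration 2:
  f(1.287108) = -2.058764
  f'(1.287108) = -0.326923
  x_2 = 1.287108 - (-2.058764)/(-0.326923) = -5.010291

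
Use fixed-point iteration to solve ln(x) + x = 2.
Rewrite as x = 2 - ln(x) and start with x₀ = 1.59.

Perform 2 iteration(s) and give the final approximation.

Equation: ln(x) + x = 2
Fixed-point form: x = 2 - ln(x)
x₀ = 1.59

x_1 = g(1.590000) = 1.536266
x_2 = g(1.536266) = 1.570645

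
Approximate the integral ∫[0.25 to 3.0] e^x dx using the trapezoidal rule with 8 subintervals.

f(x) = e^x
a = 0.25, b = 3.0, n = 8
h = (b - a)/n = 0.343750

Trapezoidal rule: (h/2)[f(x₀) + 2f(x₁) + 2f(x₂) + ... + f(xₙ)]

x_0 = 0.2500, f(x_0) = 1.284025, coefficient = 1
x_1 = 0.5938, f(x_1) = 1.810766, coefficient = 2
x_2 = 0.9375, f(x_2) = 2.553589, coefficient = 2
x_3 = 1.2812, f(x_3) = 3.601138, coefficient = 2
x_4 = 1.6250, f(x_4) = 5.078419, coefficient = 2
x_5 = 1.9688, f(x_5) = 7.161719, coefficient = 2
x_6 = 2.3125, f(x_6) = 10.099642, coefficient = 2
x_7 = 2.6562, f(x_7) = 14.242778, coefficient = 2
x_8 = 3.0000, f(x_8) = 20.085537, coefficient = 1

I ≈ (0.343750/2) × 110.465667 = 18.986286
Exact value: 18.801512
Error: 0.184775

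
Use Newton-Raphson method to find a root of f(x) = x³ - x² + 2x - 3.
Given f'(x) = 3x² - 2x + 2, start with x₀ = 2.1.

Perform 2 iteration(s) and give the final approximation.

f(x) = x³ - x² + 2x - 3
f'(x) = 3x² - 2x + 2
x₀ = 2.1

Newton-Raphson formula: x_{n+1} = x_n - f(x_n)/f'(x_n)

Iteration 1:
  f(2.100000) = 6.051000
  f'(2.100000) = 11.030000
  x_1 = 2.100000 - 6.051000/11.030000 = 1.551405
Iteration 2:
  f(1.551405) = 1.429965
  f'(1.551405) = 6.117764
  x_2 = 1.551405 - 1.429965/6.117764 = 1.317665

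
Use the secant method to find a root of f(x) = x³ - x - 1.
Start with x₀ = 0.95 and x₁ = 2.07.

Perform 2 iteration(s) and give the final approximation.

f(x) = x³ - x - 1
x₀ = 0.95, x₁ = 2.07

Secant formula: x_{n+1} = x_n - f(x_n)(x_n - x_{n-1})/(f(x_n) - f(x_{n-1}))

Iteration 1:
  f(0.950000) = -1.092625
  f(2.070000) = 5.799743
  x_2 = 2.070000 - 5.799743×(2.070000 - 0.950000)/(5.799743 - (-1.092625))
       = 1.127550
Iteration 2:
  f(2.070000) = 5.799743
  f(1.127550) = -0.694018
  x_3 = 1.127550 - (-0.694018)×(1.127550 - 2.070000)/(-0.694018 - 5.799743)
       = 1.228274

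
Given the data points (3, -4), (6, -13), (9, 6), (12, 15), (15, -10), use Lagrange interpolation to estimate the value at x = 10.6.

Lagrange interpolation formula:
P(x) = Σ yᵢ × Lᵢ(x)
where Lᵢ(x) = Π_{j≠i} (x - xⱼ)/(xᵢ - xⱼ)

L_0(10.6) = (10.6 - 6)/(3 - 6) × (10.6 - 9)/(3 - 9) × (10.6 - 12)/(3 - 12) × (10.6 - 15)/(3 - 15) = 0.023322
L_1(10.6) = (10.6 - 3)/(6 - 3) × (10.6 - 9)/(6 - 9) × (10.6 - 12)/(6 - 12) × (10.6 - 15)/(6 - 15) = -0.154127
L_2(10.6) = (10.6 - 3)/(9 - 3) × (10.6 - 6)/(9 - 6) × (10.6 - 12)/(9 - 12) × (10.6 - 15)/(9 - 15) = 0.664672
L_3(10.6) = (10.6 - 3)/(12 - 3) × (10.6 - 6)/(12 - 6) × (10.6 - 9)/(12 - 9) × (10.6 - 15)/(12 - 15) = 0.506416
L_4(10.6) = (10.6 - 3)/(15 - 3) × (10.6 - 6)/(15 - 6) × (10.6 - 9)/(15 - 9) × (10.6 - 12)/(15 - 12) = -0.040283

P(10.6) = (-4)×L_0(10.6) + (-13)×L_1(10.6) + 6×L_2(10.6) + 15×L_3(10.6) + (-10)×L_4(10.6)
P(10.6) = 13.897468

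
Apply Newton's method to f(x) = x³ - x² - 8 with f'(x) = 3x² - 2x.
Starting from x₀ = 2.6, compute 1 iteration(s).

f(x) = x³ - x² - 8
f'(x) = 3x² - 2x
x₀ = 2.6

Newton-Raphson formula: x_{n+1} = x_n - f(x_n)/f'(x_n)

Iteration 1:
  f(2.600000) = 2.816000
  f'(2.600000) = 15.080000
  x_1 = 2.600000 - 2.816000/15.080000 = 2.413263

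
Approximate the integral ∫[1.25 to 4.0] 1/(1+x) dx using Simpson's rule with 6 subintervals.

f(x) = 1/(1+x)
a = 1.25, b = 4.0, n = 6
h = (b - a)/n = 0.458333

Simpson's rule: (h/3)[f(x₀) + 4f(x₁) + 2f(x₂) + ... + f(xₙ)]

x_0 = 1.2500, f(x_0) = 0.444444, coefficient = 1
x_1 = 1.7083, f(x_1) = 0.369231, coefficient = 4
x_2 = 2.1667, f(x_2) = 0.315789, coefficient = 2
x_3 = 2.6250, f(x_3) = 0.275862, coefficient = 4
x_4 = 3.0833, f(x_4) = 0.244898, coefficient = 2
x_5 = 3.5417, f(x_5) = 0.220183, coefficient = 4
x_6 = 4.0000, f(x_6) = 0.200000, coefficient = 1

I ≈ (0.458333/3) × 5.226925 = 0.798558
Exact value: 0.798508
Error: 0.000050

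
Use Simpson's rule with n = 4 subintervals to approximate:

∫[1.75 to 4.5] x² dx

f(x) = x²
a = 1.75, b = 4.5, n = 4
h = (b - a)/n = 0.687500

Simpson's rule: (h/3)[f(x₀) + 4f(x₁) + 2f(x₂) + ... + f(xₙ)]

x_0 = 1.7500, f(x_0) = 3.062500, coefficient = 1
x_1 = 2.4375, f(x_1) = 5.941406, coefficient = 4
x_2 = 3.1250, f(x_2) = 9.765625, coefficient = 2
x_3 = 3.8125, f(x_3) = 14.535156, coefficient = 4
x_4 = 4.5000, f(x_4) = 20.250000, coefficient = 1

I ≈ (0.687500/3) × 124.750000 = 28.588542
Exact value: 28.588542
Error: 0.000000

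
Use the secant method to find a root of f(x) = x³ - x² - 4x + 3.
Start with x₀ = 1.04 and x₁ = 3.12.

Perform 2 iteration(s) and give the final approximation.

f(x) = x³ - x² - 4x + 3
x₀ = 1.04, x₁ = 3.12

Secant formula: x_{n+1} = x_n - f(x_n)(x_n - x_{n-1})/(f(x_n) - f(x_{n-1}))

Iteration 1:
  f(1.040000) = -1.116736
  f(3.120000) = 11.156928
  x_2 = 3.120000 - 11.156928×(3.120000 - 1.040000)/(11.156928 - (-1.116736))
       = 1.229252
Iteration 2:
  f(3.120000) = 11.156928
  f(1.229252) = -1.570594
  x_3 = 1.229252 - (-1.570594)×(1.229252 - 3.120000)/(-1.570594 - 11.156928)
       = 1.462573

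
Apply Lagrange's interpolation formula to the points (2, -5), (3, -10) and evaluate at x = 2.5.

Lagrange interpolation formula:
P(x) = Σ yᵢ × Lᵢ(x)
where Lᵢ(x) = Π_{j≠i} (x - xⱼ)/(xᵢ - xⱼ)

L_0(2.5) = (2.5 - 3)/(2 - 3) = 0.500000
L_1(2.5) = (2.5 - 2)/(3 - 2) = 0.500000

P(2.5) = (-5)×L_0(2.5) + (-10)×L_1(2.5)
P(2.5) = -7.500000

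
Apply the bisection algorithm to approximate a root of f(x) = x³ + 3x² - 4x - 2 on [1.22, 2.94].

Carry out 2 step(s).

f(x) = x³ + 3x² - 4x - 2
Initial interval: [1.22, 2.94]

Iteration 1:
  c_1 = (1.220000 + 2.940000)/2 = 2.080000
  f(c_1) = f(2.080000) = 11.658112
  f(a) × f(c) < 0, new interval: [1.220000, 2.080000]
Iteration 2:
  c_2 = (1.220000 + 2.080000)/2 = 1.650000
  f(c_2) = f(1.650000) = 4.059625
  f(a) × f(c) < 0, new interval: [1.220000, 1.650000]

After 2 iteration(s), the approximation is c_2 = 1.650000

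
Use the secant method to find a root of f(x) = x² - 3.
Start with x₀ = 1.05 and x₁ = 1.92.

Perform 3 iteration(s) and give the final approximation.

f(x) = x² - 3
x₀ = 1.05, x₁ = 1.92

Secant formula: x_{n+1} = x_n - f(x_n)(x_n - x_{n-1})/(f(x_n) - f(x_{n-1}))

Iteration 1:
  f(1.050000) = -1.897500
  f(1.920000) = 0.686400
  x_2 = 1.920000 - 0.686400×(1.920000 - 1.050000)/(0.686400 - (-1.897500))
       = 1.688889
Iteration 2:
  f(1.920000) = 0.686400
  f(1.688889) = -0.147654
  x_3 = 1.688889 - (-0.147654)×(1.688889 - 1.920000)/(-0.147654 - 0.686400)
       = 1.729803
Iteration 3:
  f(1.688889) = -0.147654
  f(1.729803) = -0.007782
  x_4 = 1.729803 - (-0.007782)×(1.729803 - 1.688889)/(-0.007782 - (-0.147654))
       = 1.732079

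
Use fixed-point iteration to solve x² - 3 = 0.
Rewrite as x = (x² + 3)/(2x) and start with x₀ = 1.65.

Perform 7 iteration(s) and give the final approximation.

Equation: x² - 3 = 0
Fixed-point form: x = (x² + 3)/(2x)
x₀ = 1.65

x_1 = g(1.650000) = 1.734091
x_2 = g(1.734091) = 1.732052
x_3 = g(1.732052) = 1.732051
x_4 = g(1.732051) = 1.732051
x_5 = g(1.732051) = 1.732051
x_6 = g(1.732051) = 1.732051
x_7 = g(1.732051) = 1.732051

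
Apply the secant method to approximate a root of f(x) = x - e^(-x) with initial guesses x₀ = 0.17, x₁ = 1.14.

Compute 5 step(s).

f(x) = x - e^(-x)
x₀ = 0.17, x₁ = 1.14

Secant formula: x_{n+1} = x_n - f(x_n)(x_n - x_{n-1})/(f(x_n) - f(x_{n-1}))

Iteration 1:
  f(0.170000) = -0.673665
  f(1.140000) = 0.820181
  x_2 = 1.140000 - 0.820181×(1.140000 - 0.170000)/(0.820181 - (-0.673665))
       = 0.607431
Iteration 2:
  f(1.140000) = 0.820181
  f(0.607431) = 0.062683
  x_3 = 0.607431 - 0.062683×(0.607431 - 1.140000)/(0.062683 - 0.820181)
       = 0.563361
Iteration 3:
  f(0.607431) = 0.062683
  f(0.563361) = -0.005931
  x_4 = 0.563361 - (-0.005931)×(0.563361 - 0.607431)/(-0.005931 - 0.062683)
       = 0.567171
Iteration 4:
  f(0.563361) = -0.005931
  f(0.567171) = 0.000043
  x_5 = 0.567171 - 0.000043×(0.567171 - 0.563361)/(0.000043 - (-0.005931))
       = 0.567143
Iteration 5:
  f(0.567171) = 0.000043
  f(0.567143) = 0.000000
  x_6 = 0.567143 - 0.000000×(0.567143 - 0.567171)/(0.000000 - 0.000043)
       = 0.567143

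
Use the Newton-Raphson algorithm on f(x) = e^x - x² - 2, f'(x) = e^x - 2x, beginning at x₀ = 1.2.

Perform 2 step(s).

f(x) = e^x - x² - 2
f'(x) = e^x - 2x
x₀ = 1.2

Newton-Raphson formula: x_{n+1} = x_n - f(x_n)/f'(x_n)

Iteration 1:
  f(1.200000) = -0.119883
  f'(1.200000) = 0.920117
  x_1 = 1.200000 - (-0.119883)/0.920117 = 1.330291
Iteration 2:
  f(1.330291) = 0.012470
  f'(1.330291) = 1.121562
  x_2 = 1.330291 - 0.012470/1.121562 = 1.319173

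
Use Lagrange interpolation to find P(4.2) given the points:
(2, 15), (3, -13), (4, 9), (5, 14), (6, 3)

Lagrange interpolation formula:
P(x) = Σ yᵢ × Lᵢ(x)
where Lᵢ(x) = Π_{j≠i} (x - xⱼ)/(xᵢ - xⱼ)

L_0(4.2) = (4.2 - 3)/(2 - 3) × (4.2 - 4)/(2 - 4) × (4.2 - 5)/(2 - 5) × (4.2 - 6)/(2 - 6) = 0.014400
L_1(4.2) = (4.2 - 2)/(3 - 2) × (4.2 - 4)/(3 - 4) × (4.2 - 5)/(3 - 5) × (4.2 - 6)/(3 - 6) = -0.105600
L_2(4.2) = (4.2 - 2)/(4 - 2) × (4.2 - 3)/(4 - 3) × (4.2 - 5)/(4 - 5) × (4.2 - 6)/(4 - 6) = 0.950400
L_3(4.2) = (4.2 - 2)/(5 - 2) × (4.2 - 3)/(5 - 3) × (4.2 - 4)/(5 - 4) × (4.2 - 6)/(5 - 6) = 0.158400
L_4(4.2) = (4.2 - 2)/(6 - 2) × (4.2 - 3)/(6 - 3) × (4.2 - 4)/(6 - 4) × (4.2 - 5)/(6 - 5) = -0.017600

P(4.2) = 15×L_0(4.2) + (-13)×L_1(4.2) + 9×L_2(4.2) + 14×L_3(4.2) + 3×L_4(4.2)
P(4.2) = 12.307200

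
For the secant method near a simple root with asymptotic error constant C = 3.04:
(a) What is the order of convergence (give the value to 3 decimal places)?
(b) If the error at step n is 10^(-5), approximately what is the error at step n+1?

(a) Secant method has superlinear convergence with order φ = (1+√5)/2 ≈ 1.618.
    This means |e_{n+1}| ≈ C|e_n|^1.618.

(b) With |e_n| = 10^(-5) and C = 3.04:
    |e_{n+1}| ≈ 3.04 × (10^(-5))^1.618 = 3.04 × 10^(-8.09)

(a) ≈ 1.618 (golden ratio); (b) |e_{n+1}| ≈ 2.470e-08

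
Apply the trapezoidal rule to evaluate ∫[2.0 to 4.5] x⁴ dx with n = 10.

f(x) = x⁴
a = 2.0, b = 4.5, n = 10
h = (b - a)/n = 0.250000

Trapezoidal rule: (h/2)[f(x₀) + 2f(x₁) + 2f(x₂) + ... + f(xₙ)]

x_0 = 2.0000, f(x_0) = 16.000000, coefficient = 1
x_1 = 2.2500, f(x_1) = 25.628906, coefficient = 2
x_2 = 2.5000, f(x_2) = 39.062500, coefficient = 2
x_3 = 2.7500, f(x_3) = 57.191406, coefficient = 2
x_4 = 3.0000, f(x_4) = 81.000000, coefficient = 2
x_5 = 3.2500, f(x_5) = 111.566406, coefficient = 2
x_6 = 3.5000, f(x_6) = 150.062500, coefficient = 2
x_7 = 3.7500, f(x_7) = 197.753906, coefficient = 2
x_8 = 4.0000, f(x_8) = 256.000000, coefficient = 2
x_9 = 4.2500, f(x_9) = 326.253906, coefficient = 2
x_10 = 4.5000, f(x_10) = 410.062500, coefficient = 1

I ≈ (0.250000/2) × 2915.101562 = 364.387695
Exact value: 362.656250
Error: 1.731445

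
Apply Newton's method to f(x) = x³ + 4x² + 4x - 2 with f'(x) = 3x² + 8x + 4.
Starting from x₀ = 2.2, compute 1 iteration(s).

f(x) = x³ + 4x² + 4x - 2
f'(x) = 3x² + 8x + 4
x₀ = 2.2

Newton-Raphson formula: x_{n+1} = x_n - f(x_n)/f'(x_n)

Iteration 1:
  f(2.200000) = 36.808000
  f'(2.200000) = 36.120000
  x_1 = 2.200000 - 36.808000/36.120000 = 1.180952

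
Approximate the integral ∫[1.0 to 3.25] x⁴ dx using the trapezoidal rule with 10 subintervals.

f(x) = x⁴
a = 1.0, b = 3.25, n = 10
h = (b - a)/n = 0.225000

Trapezoidal rule: (h/2)[f(x₀) + 2f(x₁) + 2f(x₂) + ... + f(xₙ)]

x_0 = 1.0000, f(x_0) = 1.000000, coefficient = 1
x_1 = 1.2250, f(x_1) = 2.251875, coefficient = 2
x_2 = 1.4500, f(x_2) = 4.420506, coefficient = 2
x_3 = 1.6750, f(x_3) = 7.871532, coefficient = 2
x_4 = 1.9000, f(x_4) = 13.032100, coefficient = 2
x_5 = 2.1250, f(x_5) = 20.390869, coefficient = 2
x_6 = 2.3500, f(x_6) = 30.498006, coefficient = 2
x_7 = 2.5750, f(x_7) = 43.965188, coefficient = 2
x_8 = 2.8000, f(x_8) = 61.465600, coefficient = 2
x_9 = 3.0250, f(x_9) = 83.733938, coefficient = 2
x_10 = 3.2500, f(x_10) = 111.566406, coefficient = 1

I ≈ (0.225000/2) × 647.825635 = 72.880384
Exact value: 72.318164
Error: 0.562220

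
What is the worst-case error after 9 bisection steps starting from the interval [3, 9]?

Bisection error bound: |error| ≤ (b-a)/2^n
|error| ≤ (9 - 3)/2^9 = 6/2^9
|error| ≤ 0.0117187500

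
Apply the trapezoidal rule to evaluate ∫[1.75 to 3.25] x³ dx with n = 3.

f(x) = x³
a = 1.75, b = 3.25, n = 3
h = (b - a)/n = 0.500000

Trapezoidal rule: (h/2)[f(x₀) + 2f(x₁) + 2f(x₂) + ... + f(xₙ)]

x_0 = 1.7500, f(x_0) = 5.359375, coefficient = 1
x_1 = 2.2500, f(x_1) = 11.390625, coefficient = 2
x_2 = 2.7500, f(x_2) = 20.796875, coefficient = 2
x_3 = 3.2500, f(x_3) = 34.328125, coefficient = 1

I ≈ (0.500000/2) × 104.062500 = 26.015625
Exact value: 25.546875
Error: 0.468750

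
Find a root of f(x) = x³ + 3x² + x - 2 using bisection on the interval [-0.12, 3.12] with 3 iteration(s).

f(x) = x³ + 3x² + x - 2
Initial interval: [-0.12, 3.12]

Iteration 1:
  c_1 = (-0.120000 + 3.120000)/2 = 1.500000
  f(c_1) = f(1.500000) = 9.625000
  f(a) × f(c) < 0, new interval: [-0.120000, 1.500000]
Iteration 2:
  c_2 = (-0.120000 + 1.500000)/2 = 0.690000
  f(c_2) = f(0.690000) = 0.446809
  f(a) × f(c) < 0, new interval: [-0.120000, 0.690000]
Iteration 3:
  c_3 = (-0.120000 + 0.690000)/2 = 0.285000
  f(c_3) = f(0.285000) = -1.448176
  f(a) × f(c) ≥ 0, new interval: [0.285000, 0.690000]

After 3 iteration(s), the approximation is c_3 = 0.285000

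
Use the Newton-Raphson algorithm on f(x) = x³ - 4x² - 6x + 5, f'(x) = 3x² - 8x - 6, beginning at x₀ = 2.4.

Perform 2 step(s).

f(x) = x³ - 4x² - 6x + 5
f'(x) = 3x² - 8x - 6
x₀ = 2.4

Newton-Raphson formula: x_{n+1} = x_n - f(x_n)/f'(x_n)

Iteration 1:
  f(2.400000) = -18.616000
  f'(2.400000) = -7.920000
  x_1 = 2.400000 - (-18.616000)/(-7.920000) = 0.049495
Iteration 2:
  f(0.049495) = 4.693353
  f'(0.049495) = -6.388610
  x_2 = 0.049495 - 4.693353/(-6.388610) = 0.784139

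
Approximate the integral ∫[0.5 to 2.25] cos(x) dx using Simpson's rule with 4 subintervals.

f(x) = cos(x)
a = 0.5, b = 2.25, n = 4
h = (b - a)/n = 0.437500

Simpson's rule: (h/3)[f(x₀) + 4f(x₁) + 2f(x₂) + ... + f(xₙ)]

x_0 = 0.5000, f(x_0) = 0.877583, coefficient = 1
x_1 = 0.9375, f(x_1) = 0.591805, coefficient = 4
x_2 = 1.3750, f(x_2) = 0.194548, coefficient = 2
x_3 = 1.8125, f(x_3) = -0.239357, coefficient = 4
x_4 = 2.2500, f(x_4) = -0.628174, coefficient = 1

I ≈ (0.437500/3) × 2.048296 = 0.298710
Exact value: 0.298648
Error: 0.000062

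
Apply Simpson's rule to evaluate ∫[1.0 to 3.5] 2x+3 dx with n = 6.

f(x) = 2x+3
a = 1.0, b = 3.5, n = 6
h = (b - a)/n = 0.416667

Simpson's rule: (h/3)[f(x₀) + 4f(x₁) + 2f(x₂) + ... + f(xₙ)]

x_0 = 1.0000, f(x_0) = 5.000000, coefficient = 1
x_1 = 1.4167, f(x_1) = 5.833333, coefficient = 4
x_2 = 1.8333, f(x_2) = 6.666667, coefficient = 2
x_3 = 2.2500, f(x_3) = 7.500000, coefficient = 4
x_4 = 2.6667, f(x_4) = 8.333333, coefficient = 2
x_5 = 3.0833, f(x_5) = 9.166667, coefficient = 4
x_6 = 3.5000, f(x_6) = 10.000000, coefficient = 1

I ≈ (0.416667/3) × 135.000000 = 18.750000
Exact value: 18.750000
Error: 0.000000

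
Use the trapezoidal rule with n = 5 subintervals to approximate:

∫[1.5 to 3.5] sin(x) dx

f(x) = sin(x)
a = 1.5, b = 3.5, n = 5
h = (b - a)/n = 0.400000

Trapezoidal rule: (h/2)[f(x₀) + 2f(x₁) + 2f(x₂) + ... + f(xₙ)]

x_0 = 1.5000, f(x_0) = 0.997495, coefficient = 1
x_1 = 1.9000, f(x_1) = 0.946300, coefficient = 2
x_2 = 2.3000, f(x_2) = 0.745705, coefficient = 2
x_3 = 2.7000, f(x_3) = 0.427380, coefficient = 2
x_4 = 3.1000, f(x_4) = 0.041581, coefficient = 2
x_5 = 3.5000, f(x_5) = -0.350783, coefficient = 1

I ≈ (0.400000/2) × 4.968643 = 0.993729
Exact value: 1.007194
Error: 0.013465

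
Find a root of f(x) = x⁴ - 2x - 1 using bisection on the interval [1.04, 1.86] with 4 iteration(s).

f(x) = x⁴ - 2x - 1
Initial interval: [1.04, 1.86]

Iteration 1:
  c_1 = (1.040000 + 1.860000)/2 = 1.450000
  f(c_1) = f(1.450000) = 0.520506
  f(a) × f(c) < 0, new interval: [1.040000, 1.450000]
Iteration 2:
  c_2 = (1.040000 + 1.450000)/2 = 1.245000
  f(c_2) = f(1.245000) = -1.087422
  f(a) × f(c) ≥ 0, new interval: [1.245000, 1.450000]
Iteration 3:
  c_3 = (1.245000 + 1.450000)/2 = 1.347500
  f(c_3) = f(1.347500) = -0.398029
  f(a) × f(c) ≥ 0, new interval: [1.347500, 1.450000]
Iteration 4:
  c_4 = (1.347500 + 1.450000)/2 = 1.398750
  f(c_4) = f(1.398750) = 0.030398
  f(a) × f(c) < 0, new interval: [1.347500, 1.398750]

After 4 iteration(s), the approximation is c_4 = 1.398750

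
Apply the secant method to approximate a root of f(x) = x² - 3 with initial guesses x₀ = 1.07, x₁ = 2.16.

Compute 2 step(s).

f(x) = x² - 3
x₀ = 1.07, x₁ = 2.16

Secant formula: x_{n+1} = x_n - f(x_n)(x_n - x_{n-1})/(f(x_n) - f(x_{n-1}))

Iteration 1:
  f(1.070000) = -1.855100
  f(2.160000) = 1.665600
  x_2 = 2.160000 - 1.665600×(2.160000 - 1.070000)/(1.665600 - (-1.855100))
       = 1.644334
Iteration 2:
  f(2.160000) = 1.665600
  f(1.644334) = -0.296164
  x_3 = 1.644334 - (-0.296164)×(1.644334 - 2.160000)/(-0.296164 - 1.665600)
       = 1.722184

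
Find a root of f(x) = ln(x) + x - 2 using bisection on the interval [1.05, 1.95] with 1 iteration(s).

f(x) = ln(x) + x - 2
Initial interval: [1.05, 1.95]

Iteration 1:
  c_1 = (1.050000 + 1.950000)/2 = 1.500000
  f(c_1) = f(1.500000) = -0.094535
  f(a) × f(c) ≥ 0, new interval: [1.500000, 1.950000]

After 1 iteration(s), the approximation is c_1 = 1.500000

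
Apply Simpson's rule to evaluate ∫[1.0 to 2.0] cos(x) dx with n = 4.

f(x) = cos(x)
a = 1.0, b = 2.0, n = 4
h = (b - a)/n = 0.250000

Simpson's rule: (h/3)[f(x₀) + 4f(x₁) + 2f(x₂) + ... + f(xₙ)]

x_0 = 1.0000, f(x_0) = 0.540302, coefficient = 1
x_1 = 1.2500, f(x_1) = 0.315322, coefficient = 4
x_2 = 1.5000, f(x_2) = 0.070737, coefficient = 2
x_3 = 1.7500, f(x_3) = -0.178246, coefficient = 4
x_4 = 2.0000, f(x_4) = -0.416147, coefficient = 1

I ≈ (0.250000/3) × 0.813935 = 0.067828
Exact value: 0.067826
Error: 0.000001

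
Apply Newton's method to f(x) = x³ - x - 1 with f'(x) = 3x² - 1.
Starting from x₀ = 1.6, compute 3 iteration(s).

f(x) = x³ - x - 1
f'(x) = 3x² - 1
x₀ = 1.6

Newton-Raphson formula: x_{n+1} = x_n - f(x_n)/f'(x_n)

Iteration 1:
  f(1.600000) = 1.496000
  f'(1.600000) = 6.680000
  x_1 = 1.600000 - 1.496000/6.680000 = 1.376048
Iteration 2:
  f(1.376048) = 0.229510
  f'(1.376048) = 4.680524
  x_2 = 1.376048 - 0.229510/4.680524 = 1.327013
Iteration 3:
  f(1.327013) = 0.009808
  f'(1.327013) = 4.282890
  x_3 = 1.327013 - 0.009808/4.282890 = 1.324723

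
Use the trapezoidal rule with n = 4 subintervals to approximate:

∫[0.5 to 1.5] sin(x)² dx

f(x) = sin(x)²
a = 0.5, b = 1.5, n = 4
h = (b - a)/n = 0.250000

Trapezoidal rule: (h/2)[f(x₀) + 2f(x₁) + 2f(x₂) + ... + f(xₙ)]

x_0 = 0.5000, f(x_0) = 0.229849, coefficient = 1
x_1 = 0.7500, f(x_1) = 0.464631, coefficient = 2
x_2 = 1.0000, f(x_2) = 0.708073, coefficient = 2
x_3 = 1.2500, f(x_3) = 0.900572, coefficient = 2
x_4 = 1.5000, f(x_4) = 0.994996, coefficient = 1

I ≈ (0.250000/2) × 5.371398 = 0.671425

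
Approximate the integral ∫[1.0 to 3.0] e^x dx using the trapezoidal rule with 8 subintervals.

f(x) = e^x
a = 1.0, b = 3.0, n = 8
h = (b - a)/n = 0.250000

Trapezoidal rule: (h/2)[f(x₀) + 2f(x₁) + 2f(x₂) + ... + f(xₙ)]

x_0 = 1.0000, f(x_0) = 2.718282, coefficient = 1
x_1 = 1.2500, f(x_1) = 3.490343, coefficient = 2
x_2 = 1.5000, f(x_2) = 4.481689, coefficient = 2
x_3 = 1.7500, f(x_3) = 5.754603, coefficient = 2
x_4 = 2.0000, f(x_4) = 7.389056, coefficient = 2
x_5 = 2.2500, f(x_5) = 9.487736, coefficient = 2
x_6 = 2.5000, f(x_6) = 12.182494, coefficient = 2
x_7 = 2.7500, f(x_7) = 15.642632, coefficient = 2
x_8 = 3.0000, f(x_8) = 20.085537, coefficient = 1

I ≈ (0.250000/2) × 139.660924 = 17.457615
Exact value: 17.367255
Error: 0.090360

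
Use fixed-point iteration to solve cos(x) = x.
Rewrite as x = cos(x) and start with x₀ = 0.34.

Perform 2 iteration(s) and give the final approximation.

Equation: cos(x) = x
Fixed-point form: x = cos(x)
x₀ = 0.34

x_1 = g(0.340000) = 0.942755
x_2 = g(0.942755) = 0.587561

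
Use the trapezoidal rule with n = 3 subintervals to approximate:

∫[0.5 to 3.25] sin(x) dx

f(x) = sin(x)
a = 0.5, b = 3.25, n = 3
h = (b - a)/n = 0.916667

Trapezoidal rule: (h/2)[f(x₀) + 2f(x₁) + 2f(x₂) + ... + f(xₙ)]

x_0 = 0.5000, f(x_0) = 0.479426, coefficient = 1
x_1 = 1.4167, f(x_1) = 0.988146, coefficient = 2
x_2 = 2.3333, f(x_2) = 0.723086, coefficient = 2
x_3 = 3.2500, f(x_3) = -0.108195, coefficient = 1

I ≈ (0.916667/2) × 3.793693 = 1.738776
Exact value: 1.871712
Error: 0.132936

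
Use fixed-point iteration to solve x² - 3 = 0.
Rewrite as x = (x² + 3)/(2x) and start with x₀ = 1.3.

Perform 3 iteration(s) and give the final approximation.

Equation: x² - 3 = 0
Fixed-point form: x = (x² + 3)/(2x)
x₀ = 1.3

x_1 = g(1.300000) = 1.803846
x_2 = g(1.803846) = 1.733480
x_3 = g(1.733480) = 1.732051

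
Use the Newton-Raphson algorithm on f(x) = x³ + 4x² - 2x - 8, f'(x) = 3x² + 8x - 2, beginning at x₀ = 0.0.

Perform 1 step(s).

f(x) = x³ + 4x² - 2x - 8
f'(x) = 3x² + 8x - 2
x₀ = 0.0

Newton-Raphson formula: x_{n+1} = x_n - f(x_n)/f'(x_n)

Iteration 1:
  f(0.000000) = -8.000000
  f'(0.000000) = -2.000000
  x_1 = 0.000000 - (-8.000000)/(-2.000000) = -4.000000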